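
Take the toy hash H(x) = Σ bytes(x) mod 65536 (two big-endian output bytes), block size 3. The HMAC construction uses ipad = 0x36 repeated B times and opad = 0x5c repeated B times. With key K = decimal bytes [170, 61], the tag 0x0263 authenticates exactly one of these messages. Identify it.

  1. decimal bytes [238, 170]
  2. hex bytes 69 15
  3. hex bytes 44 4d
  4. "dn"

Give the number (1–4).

Key decimal bytes [170, 61] = aa 3d is 2 bytes ≤ B = 3; zero-pad to 3 bytes: K' = aa 3d 00.
K' ⊕ ipad = 9c 0b 36; K' ⊕ opad = f6 61 5c.
m1: inner = H(9c 0b 36 ee aa) = 02 75; tag = H(f6 61 5c 02 75) = 022a
m2: inner = H(9c 0b 36 69 15) = 01 5b; tag = H(f6 61 5c 01 5b) = 020f
m3: inner = H(9c 0b 36 44 4d) = 01 6e; tag = H(f6 61 5c 01 6e) = 0222
m4: inner = H(9c 0b 36 64 6e) = 01 af; tag = H(f6 61 5c 01 af) = 0263 ← matches

4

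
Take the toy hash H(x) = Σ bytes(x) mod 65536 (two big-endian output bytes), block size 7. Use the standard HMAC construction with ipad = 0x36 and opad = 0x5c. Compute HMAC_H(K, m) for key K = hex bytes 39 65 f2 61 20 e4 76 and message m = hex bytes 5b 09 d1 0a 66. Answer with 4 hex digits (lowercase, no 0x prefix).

Key hex bytes 39 65 f2 61 20 e4 76 is exactly B = 7 bytes: K' = 39 65 f2 61 20 e4 76.
K' ⊕ ipad = 0f 53 c4 57 16 d2 40.  K' ⊕ opad = 65 39 ae 3d 7c b8 2a.
Inner input = (K'⊕ipad) ∥ m = 0f 53 c4 57 16 d2 40 ∥ 5b 09 d1 0a 66.
Inner hash: sum = 15+83+196+87+22+210+64+91+9+209+10+102 = 1098 → 04 4a.
Outer input = (K'⊕opad) ∥ inner = 65 39 ae 3d 7c b8 2a ∥ 04 4a.
Outer hash (tag): sum = 101+57+174+61+124+184+42+4+74 = 821 → 03 35.

0335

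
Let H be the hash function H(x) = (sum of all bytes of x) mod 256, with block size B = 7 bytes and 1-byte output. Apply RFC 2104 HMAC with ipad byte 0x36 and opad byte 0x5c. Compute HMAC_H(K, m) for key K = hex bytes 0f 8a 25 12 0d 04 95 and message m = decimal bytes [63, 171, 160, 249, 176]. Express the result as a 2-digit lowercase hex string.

Key hex bytes 0f 8a 25 12 0d 04 95 is exactly B = 7 bytes: K' = 0f 8a 25 12 0d 04 95.
K' ⊕ ipad = 39 bc 13 24 3b 32 a3.  K' ⊕ opad = 53 d6 79 4e 51 58 c9.
Inner input = (K'⊕ipad) ∥ m = 39 bc 13 24 3b 32 a3 ∥ 3f ab a0 f9 b0.
Inner hash: sum = 57+188+19+36+59+50+163+63+171+160+249+176 = 1391; mod 256 = 111 → 6f.
Outer input = (K'⊕opad) ∥ inner = 53 d6 79 4e 51 58 c9 ∥ 6f.
Outer hash (tag): sum = 83+214+121+78+81+88+201+111 = 977; mod 256 = 209 → d1.

d1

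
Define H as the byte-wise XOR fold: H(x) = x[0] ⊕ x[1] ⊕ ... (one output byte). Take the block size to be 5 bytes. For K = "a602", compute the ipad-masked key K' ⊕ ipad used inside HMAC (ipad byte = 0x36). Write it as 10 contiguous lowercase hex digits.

Key "a602" = 61 36 30 32 is 4 bytes ≤ B = 5; zero-pad to 5 bytes: K' = 61 36 30 32 00.
XOR each byte with 0x36: 61⊕36=57, 36⊕36=00, 30⊕36=06, 32⊕36=04, 00⊕36=36.

5700060436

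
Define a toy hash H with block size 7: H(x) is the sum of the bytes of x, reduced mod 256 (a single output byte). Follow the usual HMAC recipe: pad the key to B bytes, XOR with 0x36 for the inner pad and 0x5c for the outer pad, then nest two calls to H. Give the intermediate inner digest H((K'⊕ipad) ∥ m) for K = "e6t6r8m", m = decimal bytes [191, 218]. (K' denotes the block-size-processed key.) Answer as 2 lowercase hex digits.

db

Key "e6t6r8m" = 65 36 74 36 72 38 6d is exactly B = 7 bytes: K' = 65 36 74 36 72 38 6d.
K' ⊕ ipad = 53 00 42 00 44 0e 5b.
Inner input = 53 00 42 00 44 0e 5b ∥ bf da.
Inner hash: sum = 83+0+66+0+68+14+91+191+218 = 731; mod 256 = 219 → db.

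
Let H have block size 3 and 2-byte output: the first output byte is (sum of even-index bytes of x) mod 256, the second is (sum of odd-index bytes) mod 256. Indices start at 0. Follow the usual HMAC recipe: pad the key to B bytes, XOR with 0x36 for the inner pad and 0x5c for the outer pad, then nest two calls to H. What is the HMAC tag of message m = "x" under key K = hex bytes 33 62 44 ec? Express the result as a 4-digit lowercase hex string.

7789

Key hex bytes 33 62 44 ec is 4 bytes > B = 3, so hash it first: H(key) = 77 4e, then zero-pad to 3 bytes: K' = 77 4e 00.
K' ⊕ ipad = 41 78 36.  K' ⊕ opad = 2b 12 5c.
Inner input = (K'⊕ipad) ∥ m = 41 78 36 ∥ 78.
Inner hash: even-index sum = 119 mod 256 = 119; odd-index sum = 240 mod 256 = 240 → 77 f0.
Outer input = (K'⊕opad) ∥ inner = 2b 12 5c ∥ 77 f0.
Outer hash (tag): even-index sum = 375 mod 256 = 119; odd-index sum = 137 mod 256 = 137 → 77 89.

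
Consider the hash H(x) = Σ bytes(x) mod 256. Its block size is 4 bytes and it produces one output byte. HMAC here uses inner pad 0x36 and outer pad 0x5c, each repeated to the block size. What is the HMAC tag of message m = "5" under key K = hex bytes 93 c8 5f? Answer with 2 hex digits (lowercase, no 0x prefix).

Key hex bytes 93 c8 5f is 3 bytes ≤ B = 4; zero-pad to 4 bytes: K' = 93 c8 5f 00.
K' ⊕ ipad = a5 fe 69 36.  K' ⊕ opad = cf 94 03 5c.
Inner input = (K'⊕ipad) ∥ m = a5 fe 69 36 ∥ 35.
Inner hash: sum = 165+254+105+54+53 = 631; mod 256 = 119 → 77.
Outer input = (K'⊕opad) ∥ inner = cf 94 03 5c ∥ 77.
Outer hash (tag): sum = 207+148+3+92+119 = 569; mod 256 = 57 → 39.

39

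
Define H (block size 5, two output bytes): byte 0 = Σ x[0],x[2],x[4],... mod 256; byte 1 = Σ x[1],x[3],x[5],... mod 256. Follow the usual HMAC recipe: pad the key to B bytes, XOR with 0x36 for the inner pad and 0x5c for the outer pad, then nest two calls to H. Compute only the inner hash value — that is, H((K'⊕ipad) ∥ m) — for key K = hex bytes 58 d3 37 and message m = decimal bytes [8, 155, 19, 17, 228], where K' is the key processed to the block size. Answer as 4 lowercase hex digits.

Key hex bytes 58 d3 37 is 3 bytes ≤ B = 5; zero-pad to 5 bytes: K' = 58 d3 37 00 00.
K' ⊕ ipad = 6e e5 01 36 36.
Inner input = 6e e5 01 36 36 ∥ 08 9b 13 11 e4.
Inner hash: even-index sum = 337 mod 256 = 81; odd-index sum = 538 mod 256 = 26 → 51 1a.

511a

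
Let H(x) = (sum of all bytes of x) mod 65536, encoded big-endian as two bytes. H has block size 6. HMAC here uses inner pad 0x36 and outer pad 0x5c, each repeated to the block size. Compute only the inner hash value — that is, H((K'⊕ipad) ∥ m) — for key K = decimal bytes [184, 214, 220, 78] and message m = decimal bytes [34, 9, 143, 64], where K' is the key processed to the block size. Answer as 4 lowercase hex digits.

0436

Key decimal bytes [184, 214, 220, 78] = b8 d6 dc 4e is 4 bytes ≤ B = 6; zero-pad to 6 bytes: K' = b8 d6 dc 4e 00 00.
K' ⊕ ipad = 8e e0 ea 78 36 36.
Inner input = 8e e0 ea 78 36 36 ∥ 22 09 8f 40.
Inner hash: sum = 142+224+234+120+54+54+34+9+143+64 = 1078 → 04 36.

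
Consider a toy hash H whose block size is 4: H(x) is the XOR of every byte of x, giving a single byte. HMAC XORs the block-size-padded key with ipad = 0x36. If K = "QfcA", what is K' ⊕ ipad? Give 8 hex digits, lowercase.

67505577

Key "QfcA" = 51 66 63 41 is exactly B = 4 bytes: K' = 51 66 63 41.
XOR each byte with 0x36: 51⊕36=67, 66⊕36=50, 63⊕36=55, 41⊕36=77.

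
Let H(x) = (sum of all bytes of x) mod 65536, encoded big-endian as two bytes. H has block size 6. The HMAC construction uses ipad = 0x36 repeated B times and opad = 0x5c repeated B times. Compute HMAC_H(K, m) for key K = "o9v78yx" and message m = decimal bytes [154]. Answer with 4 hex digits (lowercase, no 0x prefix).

02df

Key "o9v78yx" = 6f 39 76 37 38 79 78 is 7 bytes > B = 6, so hash it first: H(key) = 02 7e, then zero-pad to 6 bytes: K' = 02 7e 00 00 00 00.
K' ⊕ ipad = 34 48 36 36 36 36.  K' ⊕ opad = 5e 22 5c 5c 5c 5c.
Inner input = (K'⊕ipad) ∥ m = 34 48 36 36 36 36 ∥ 9a.
Inner hash: sum = 52+72+54+54+54+54+154 = 494 → 01 ee.
Outer input = (K'⊕opad) ∥ inner = 5e 22 5c 5c 5c 5c ∥ 01 ee.
Outer hash (tag): sum = 94+34+92+92+92+92+1+238 = 735 → 02 df.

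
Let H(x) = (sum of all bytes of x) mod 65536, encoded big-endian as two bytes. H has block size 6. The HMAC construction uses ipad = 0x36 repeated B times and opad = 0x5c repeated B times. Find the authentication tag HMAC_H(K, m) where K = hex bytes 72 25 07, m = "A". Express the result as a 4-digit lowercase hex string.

0282

Key hex bytes 72 25 07 is 3 bytes ≤ B = 6; zero-pad to 6 bytes: K' = 72 25 07 00 00 00.
K' ⊕ ipad = 44 13 31 36 36 36.  K' ⊕ opad = 2e 79 5b 5c 5c 5c.
Inner input = (K'⊕ipad) ∥ m = 44 13 31 36 36 36 ∥ 41.
Inner hash: sum = 68+19+49+54+54+54+65 = 363 → 01 6b.
Outer input = (K'⊕opad) ∥ inner = 2e 79 5b 5c 5c 5c ∥ 01 6b.
Outer hash (tag): sum = 46+121+91+92+92+92+1+107 = 642 → 02 82.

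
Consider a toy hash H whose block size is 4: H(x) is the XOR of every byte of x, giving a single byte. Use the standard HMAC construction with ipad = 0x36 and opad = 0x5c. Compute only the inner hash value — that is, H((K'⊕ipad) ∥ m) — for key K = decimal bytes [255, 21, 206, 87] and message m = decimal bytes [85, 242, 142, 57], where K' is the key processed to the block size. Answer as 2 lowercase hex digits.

Key decimal bytes [255, 21, 206, 87] = ff 15 ce 57 is exactly B = 4 bytes: K' = ff 15 ce 57.
K' ⊕ ipad = c9 23 f8 61.
Inner input = c9 23 f8 61 ∥ 55 f2 8e 39.
Inner hash: XOR c9⊕23⊕f8⊕61⊕55⊕f2⊕8e⊕39 = 63.

63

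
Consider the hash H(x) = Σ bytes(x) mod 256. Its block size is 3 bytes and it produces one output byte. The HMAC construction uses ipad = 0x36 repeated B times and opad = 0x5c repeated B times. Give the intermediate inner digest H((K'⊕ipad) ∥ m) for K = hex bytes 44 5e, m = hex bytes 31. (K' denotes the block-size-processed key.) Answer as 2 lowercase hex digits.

41

Key hex bytes 44 5e is 2 bytes ≤ B = 3; zero-pad to 3 bytes: K' = 44 5e 00.
K' ⊕ ipad = 72 68 36.
Inner input = 72 68 36 ∥ 31.
Inner hash: sum = 114+104+54+49 = 321; mod 256 = 65 → 41.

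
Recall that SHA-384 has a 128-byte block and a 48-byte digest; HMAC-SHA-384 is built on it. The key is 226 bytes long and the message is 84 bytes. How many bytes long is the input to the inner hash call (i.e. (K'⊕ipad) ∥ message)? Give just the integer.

Key is 226 > 128 bytes, so it is hashed to 48 bytes then zero-padded to 128: |K'| = 128.
Inner input = (K'⊕ipad) ∥ m → 128 + 84 = 212 bytes.

212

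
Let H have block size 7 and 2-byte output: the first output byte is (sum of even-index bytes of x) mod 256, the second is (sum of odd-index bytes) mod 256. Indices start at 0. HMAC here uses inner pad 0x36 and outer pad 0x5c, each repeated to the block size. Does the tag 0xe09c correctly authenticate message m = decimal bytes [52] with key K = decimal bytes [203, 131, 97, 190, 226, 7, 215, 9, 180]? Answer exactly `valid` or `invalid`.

invalid

Key decimal bytes [203, 131, 97, 190, 226, 7, 215, 9, 180] = cb 83 61 be e2 07 d7 09 b4 is 9 bytes > B = 7, so hash it first: H(key) = 99 51, then zero-pad to 7 bytes: K' = 99 51 00 00 00 00 00.
K' ⊕ ipad = af 67 36 36 36 36 36; K' ⊕ opad = c5 0d 5c 5c 5c 5c 5c.
Inner hash: even-index sum = 337 mod 256 = 81; odd-index sum = 263 mod 256 = 7 → 51 07.
Outer hash (recomputed tag): even-index sum = 480 mod 256 = 224; odd-index sum = 278 mod 256 = 22 → e0 16.
Recomputed tag = e016; claimed = e09c → mismatch.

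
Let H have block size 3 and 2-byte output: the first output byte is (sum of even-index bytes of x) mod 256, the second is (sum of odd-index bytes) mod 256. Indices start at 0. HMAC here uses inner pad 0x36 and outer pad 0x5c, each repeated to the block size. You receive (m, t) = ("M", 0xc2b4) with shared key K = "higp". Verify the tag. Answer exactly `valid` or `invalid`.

invalid

Key "higp" = 68 69 67 70 is 4 bytes > B = 3, so hash it first: H(key) = cf d9, then zero-pad to 3 bytes: K' = cf d9 00.
K' ⊕ ipad = f9 ef 36; K' ⊕ opad = 93 85 5c.
Inner hash: even-index sum = 303 mod 256 = 47; odd-index sum = 316 mod 256 = 60 → 2f 3c.
Outer hash (recomputed tag): even-index sum = 299 mod 256 = 43; odd-index sum = 180 mod 256 = 180 → 2b b4.
Recomputed tag = 2bb4; claimed = c2b4 → mismatch.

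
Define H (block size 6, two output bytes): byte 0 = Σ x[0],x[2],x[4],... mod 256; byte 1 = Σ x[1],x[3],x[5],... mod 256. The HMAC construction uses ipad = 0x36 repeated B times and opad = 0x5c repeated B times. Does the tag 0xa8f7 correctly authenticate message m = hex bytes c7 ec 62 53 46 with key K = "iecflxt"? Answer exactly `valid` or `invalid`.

Key "iecflxt" = 69 65 63 66 6c 78 74 is 7 bytes > B = 6, so hash it first: H(key) = ac 43, then zero-pad to 6 bytes: K' = ac 43 00 00 00 00.
K' ⊕ ipad = 9a 75 36 36 36 36; K' ⊕ opad = f0 1f 5c 5c 5c 5c.
Inner hash: even-index sum = 629 mod 256 = 117; odd-index sum = 544 mod 256 = 32 → 75 20.
Outer hash (recomputed tag): even-index sum = 541 mod 256 = 29; odd-index sum = 247 mod 256 = 247 → 1d f7.
Recomputed tag = 1df7; claimed = a8f7 → mismatch.

invalid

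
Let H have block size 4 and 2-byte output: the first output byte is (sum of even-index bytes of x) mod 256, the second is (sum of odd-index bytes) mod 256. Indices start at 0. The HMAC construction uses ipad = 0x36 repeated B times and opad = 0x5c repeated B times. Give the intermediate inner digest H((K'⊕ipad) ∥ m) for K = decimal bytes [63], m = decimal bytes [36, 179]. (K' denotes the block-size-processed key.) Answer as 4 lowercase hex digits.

Key decimal bytes [63] = 3f is 1 byte ≤ B = 4; zero-pad to 4 bytes: K' = 3f 00 00 00.
K' ⊕ ipad = 09 36 36 36.
Inner input = 09 36 36 36 ∥ 24 b3.
Inner hash: even-index sum = 99 mod 256 = 99; odd-index sum = 287 mod 256 = 31 → 63 1f.

631f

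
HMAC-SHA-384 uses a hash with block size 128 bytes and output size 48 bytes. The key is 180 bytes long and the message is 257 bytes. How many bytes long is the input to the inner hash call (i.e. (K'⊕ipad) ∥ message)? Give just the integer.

Key is 180 > 128 bytes, so it is hashed to 48 bytes then zero-padded to 128: |K'| = 128.
Inner input = (K'⊕ipad) ∥ m → 128 + 257 = 385 bytes.

385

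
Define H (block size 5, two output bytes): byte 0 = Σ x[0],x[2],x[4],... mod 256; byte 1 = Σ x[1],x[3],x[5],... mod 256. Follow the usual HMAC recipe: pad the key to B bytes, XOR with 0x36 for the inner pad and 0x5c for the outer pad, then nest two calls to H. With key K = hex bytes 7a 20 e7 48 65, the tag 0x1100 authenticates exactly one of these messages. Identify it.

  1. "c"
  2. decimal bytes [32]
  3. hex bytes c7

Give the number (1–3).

Key hex bytes 7a 20 e7 48 65 is exactly B = 5 bytes: K' = 7a 20 e7 48 65.
K' ⊕ ipad = 4c 16 d1 7e 53; K' ⊕ opad = 26 7c bb 14 39.
m1: inner = H(4c 16 d1 7e 53 63) = 70 f7; tag = H(26 7c bb 14 39 70 f7) = 1100 ← matches
m2: inner = H(4c 16 d1 7e 53 20) = 70 b4; tag = H(26 7c bb 14 39 70 b4) = ce00
m3: inner = H(4c 16 d1 7e 53 c7) = 70 5b; tag = H(26 7c bb 14 39 70 5b) = 7500

1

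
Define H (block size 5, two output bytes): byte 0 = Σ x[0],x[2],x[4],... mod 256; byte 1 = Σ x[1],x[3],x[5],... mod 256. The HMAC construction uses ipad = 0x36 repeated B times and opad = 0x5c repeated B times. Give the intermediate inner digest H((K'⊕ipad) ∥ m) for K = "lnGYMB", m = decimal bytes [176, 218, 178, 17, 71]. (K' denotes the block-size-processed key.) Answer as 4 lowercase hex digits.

8d1e

Key "lnGYMB" = 6c 6e 47 59 4d 42 is 6 bytes > B = 5, so hash it first: H(key) = 00 09, then zero-pad to 5 bytes: K' = 00 09 00 00 00.
K' ⊕ ipad = 36 3f 36 36 36.
Inner input = 36 3f 36 36 36 ∥ b0 da b2 11 47.
Inner hash: even-index sum = 397 mod 256 = 141; odd-index sum = 542 mod 256 = 30 → 8d 1e.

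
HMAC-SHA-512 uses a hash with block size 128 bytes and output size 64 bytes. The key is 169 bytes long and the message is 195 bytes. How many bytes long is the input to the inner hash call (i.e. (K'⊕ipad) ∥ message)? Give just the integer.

323

Key is 169 > 128 bytes, so it is hashed to 64 bytes then zero-padded to 128: |K'| = 128.
Inner input = (K'⊕ipad) ∥ m → 128 + 195 = 323 bytes.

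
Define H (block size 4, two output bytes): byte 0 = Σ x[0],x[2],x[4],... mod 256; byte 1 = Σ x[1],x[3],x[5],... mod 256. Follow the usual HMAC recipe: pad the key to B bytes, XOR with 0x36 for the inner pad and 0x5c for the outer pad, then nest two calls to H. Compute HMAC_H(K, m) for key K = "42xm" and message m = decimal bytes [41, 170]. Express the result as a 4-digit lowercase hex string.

Key "42xm" = 34 32 78 6d is exactly B = 4 bytes: K' = 34 32 78 6d.
K' ⊕ ipad = 02 04 4e 5b.  K' ⊕ opad = 68 6e 24 31.
Inner input = (K'⊕ipad) ∥ m = 02 04 4e 5b ∥ 29 aa.
Inner hash: even-index sum = 121 mod 256 = 121; odd-index sum = 265 mod 256 = 9 → 79 09.
Outer input = (K'⊕opad) ∥ inner = 68 6e 24 31 ∥ 79 09.
Outer hash (tag): even-index sum = 261 mod 256 = 5; odd-index sum = 168 mod 256 = 168 → 05 a8.

05a8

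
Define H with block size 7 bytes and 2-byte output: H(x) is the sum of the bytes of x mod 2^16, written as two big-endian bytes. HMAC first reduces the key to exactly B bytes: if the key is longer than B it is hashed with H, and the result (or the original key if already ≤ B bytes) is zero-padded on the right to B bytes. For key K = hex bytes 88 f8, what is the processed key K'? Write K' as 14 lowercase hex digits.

Key hex bytes 88 f8 is 2 bytes ≤ B = 7; zero-pad to 7 bytes: K' = 88 f8 00 00 00 00 00.

88f80000000000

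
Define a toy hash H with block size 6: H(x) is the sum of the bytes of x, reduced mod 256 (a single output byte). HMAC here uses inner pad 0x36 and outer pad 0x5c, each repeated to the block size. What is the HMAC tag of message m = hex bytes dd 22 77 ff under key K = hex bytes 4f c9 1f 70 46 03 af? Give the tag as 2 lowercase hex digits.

Key hex bytes 4f c9 1f 70 46 03 af is 7 bytes > B = 6, so hash it first: H(key) = 9f, then zero-pad to 6 bytes: K' = 9f 00 00 00 00 00.
K' ⊕ ipad = a9 36 36 36 36 36.  K' ⊕ opad = c3 5c 5c 5c 5c 5c.
Inner input = (K'⊕ipad) ∥ m = a9 36 36 36 36 36 ∥ dd 22 77 ff.
Inner hash: sum = 169+54+54+54+54+54+221+34+119+255 = 1068; mod 256 = 44 → 2c.
Outer input = (K'⊕opad) ∥ inner = c3 5c 5c 5c 5c 5c ∥ 2c.
Outer hash (tag): sum = 195+92+92+92+92+92+44 = 699; mod 256 = 187 → bb.

bb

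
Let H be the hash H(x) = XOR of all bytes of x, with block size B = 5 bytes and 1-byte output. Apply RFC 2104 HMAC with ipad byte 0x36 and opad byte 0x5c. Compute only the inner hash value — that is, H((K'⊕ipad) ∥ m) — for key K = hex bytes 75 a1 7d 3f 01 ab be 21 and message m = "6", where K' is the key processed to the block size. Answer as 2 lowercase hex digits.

a3

Key hex bytes 75 a1 7d 3f 01 ab be 21 is 8 bytes > B = 5, so hash it first: H(key) = a3, then zero-pad to 5 bytes: K' = a3 00 00 00 00.
K' ⊕ ipad = 95 36 36 36 36.
Inner input = 95 36 36 36 36 ∥ 36.
Inner hash: XOR 95⊕36⊕36⊕36⊕36⊕36 = a3.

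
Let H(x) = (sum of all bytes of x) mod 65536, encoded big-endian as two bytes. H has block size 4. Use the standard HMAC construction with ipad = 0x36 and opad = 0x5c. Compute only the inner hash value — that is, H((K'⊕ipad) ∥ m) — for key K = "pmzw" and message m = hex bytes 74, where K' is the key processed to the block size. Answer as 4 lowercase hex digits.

01a2

Key "pmzw" = 70 6d 7a 77 is exactly B = 4 bytes: K' = 70 6d 7a 77.
K' ⊕ ipad = 46 5b 4c 41.
Inner input = 46 5b 4c 41 ∥ 74.
Inner hash: sum = 70+91+76+65+116 = 418 → 01 a2.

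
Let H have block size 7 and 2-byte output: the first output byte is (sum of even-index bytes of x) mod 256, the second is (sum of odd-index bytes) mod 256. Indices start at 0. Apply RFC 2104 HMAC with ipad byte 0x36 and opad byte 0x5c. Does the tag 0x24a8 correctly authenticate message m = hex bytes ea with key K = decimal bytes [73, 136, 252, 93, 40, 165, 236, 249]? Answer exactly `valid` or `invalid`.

valid

Key decimal bytes [73, 136, 252, 93, 40, 165, 236, 249] = 49 88 fc 5d 28 a5 ec f9 is 8 bytes > B = 7, so hash it first: H(key) = 59 83, then zero-pad to 7 bytes: K' = 59 83 00 00 00 00 00.
K' ⊕ ipad = 6f b5 36 36 36 36 36; K' ⊕ opad = 05 df 5c 5c 5c 5c 5c.
Inner hash: even-index sum = 273 mod 256 = 17; odd-index sum = 523 mod 256 = 11 → 11 0b.
Outer hash (recomputed tag): even-index sum = 292 mod 256 = 36; odd-index sum = 424 mod 256 = 168 → 24 a8.
Recomputed tag = 24a8; claimed = 24a8 → match.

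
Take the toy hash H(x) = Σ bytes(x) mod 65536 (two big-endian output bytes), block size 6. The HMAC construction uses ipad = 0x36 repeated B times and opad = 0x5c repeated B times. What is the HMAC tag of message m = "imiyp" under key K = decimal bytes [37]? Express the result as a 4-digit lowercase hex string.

0291

Key decimal bytes [37] = 25 is 1 byte ≤ B = 6; zero-pad to 6 bytes: K' = 25 00 00 00 00 00.
K' ⊕ ipad = 13 36 36 36 36 36.  K' ⊕ opad = 79 5c 5c 5c 5c 5c.
Inner input = (K'⊕ipad) ∥ m = 13 36 36 36 36 36 ∥ 69 6d 69 79 70.
Inner hash: sum = 19+54+54+54+54+54+105+109+105+121+112 = 841 → 03 49.
Outer input = (K'⊕opad) ∥ inner = 79 5c 5c 5c 5c 5c ∥ 03 49.
Outer hash (tag): sum = 121+92+92+92+92+92+3+73 = 657 → 02 91.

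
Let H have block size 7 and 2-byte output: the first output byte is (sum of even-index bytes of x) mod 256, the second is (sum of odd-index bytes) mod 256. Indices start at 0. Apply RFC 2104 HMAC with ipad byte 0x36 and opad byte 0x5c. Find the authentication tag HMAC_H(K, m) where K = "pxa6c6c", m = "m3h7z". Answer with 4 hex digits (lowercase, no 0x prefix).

84a9

Key "pxa6c6c" = 70 78 61 36 63 36 63 is exactly B = 7 bytes: K' = 70 78 61 36 63 36 63.
K' ⊕ ipad = 46 4e 57 00 55 00 55.  K' ⊕ opad = 2c 24 3d 6a 3f 6a 3f.
Inner input = (K'⊕ipad) ∥ m = 46 4e 57 00 55 00 55 ∥ 6d 33 68 37 7a.
Inner hash: even-index sum = 433 mod 256 = 177; odd-index sum = 413 mod 256 = 157 → b1 9d.
Outer input = (K'⊕opad) ∥ inner = 2c 24 3d 6a 3f 6a 3f ∥ b1 9d.
Outer hash (tag): even-index sum = 388 mod 256 = 132; odd-index sum = 425 mod 256 = 169 → 84 a9.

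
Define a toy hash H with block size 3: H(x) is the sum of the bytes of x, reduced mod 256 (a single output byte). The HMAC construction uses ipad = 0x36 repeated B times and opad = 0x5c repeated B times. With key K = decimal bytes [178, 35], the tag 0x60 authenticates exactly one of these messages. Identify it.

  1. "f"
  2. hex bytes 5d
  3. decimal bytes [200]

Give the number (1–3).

Key decimal bytes [178, 35] = b2 23 is 2 bytes ≤ B = 3; zero-pad to 3 bytes: K' = b2 23 00.
K' ⊕ ipad = 84 15 36; K' ⊕ opad = ee 7f 5c.
m1: inner = H(84 15 36 66) = 35; tag = H(ee 7f 5c 35) = fe
m2: inner = H(84 15 36 5d) = 2c; tag = H(ee 7f 5c 2c) = f5
m3: inner = H(84 15 36 c8) = 97; tag = H(ee 7f 5c 97) = 60 ← matches

3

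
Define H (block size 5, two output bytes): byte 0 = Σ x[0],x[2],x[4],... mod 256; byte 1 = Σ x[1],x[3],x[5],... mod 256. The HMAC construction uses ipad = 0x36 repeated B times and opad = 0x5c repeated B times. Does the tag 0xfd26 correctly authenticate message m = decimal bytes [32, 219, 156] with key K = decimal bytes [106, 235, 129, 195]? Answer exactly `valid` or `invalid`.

invalid

Key decimal bytes [106, 235, 129, 195] = 6a eb 81 c3 is 4 bytes ≤ B = 5; zero-pad to 5 bytes: K' = 6a eb 81 c3 00.
K' ⊕ ipad = 5c dd b7 f5 36; K' ⊕ opad = 36 b7 dd 9f 5c.
Inner hash: even-index sum = 548 mod 256 = 36; odd-index sum = 654 mod 256 = 142 → 24 8e.
Outer hash (recomputed tag): even-index sum = 509 mod 256 = 253; odd-index sum = 378 mod 256 = 122 → fd 7a.
Recomputed tag = fd7a; claimed = fd26 → mismatch.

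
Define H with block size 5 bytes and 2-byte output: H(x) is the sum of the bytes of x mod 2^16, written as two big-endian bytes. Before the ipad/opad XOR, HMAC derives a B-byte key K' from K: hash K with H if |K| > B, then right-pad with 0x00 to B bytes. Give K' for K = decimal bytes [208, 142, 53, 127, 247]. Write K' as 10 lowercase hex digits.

Key decimal bytes [208, 142, 53, 127, 247] = d0 8e 35 7f f7 is exactly B = 5 bytes: K' = d0 8e 35 7f f7.

d08e357ff7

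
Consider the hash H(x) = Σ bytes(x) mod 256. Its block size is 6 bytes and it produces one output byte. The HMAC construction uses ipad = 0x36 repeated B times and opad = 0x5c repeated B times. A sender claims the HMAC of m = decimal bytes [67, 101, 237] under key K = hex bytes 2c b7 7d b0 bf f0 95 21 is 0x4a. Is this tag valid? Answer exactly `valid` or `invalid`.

invalid

Key hex bytes 2c b7 7d b0 bf f0 95 21 is 8 bytes > B = 6, so hash it first: H(key) = 75, then zero-pad to 6 bytes: K' = 75 00 00 00 00 00.
K' ⊕ ipad = 43 36 36 36 36 36; K' ⊕ opad = 29 5c 5c 5c 5c 5c.
Inner hash: sum = 67+54+54+54+54+54+67+101+237 = 742; mod 256 = 230 → e6.
Outer hash (recomputed tag): sum = 41+92+92+92+92+92+230 = 731; mod 256 = 219 → db.
Recomputed tag = db; claimed = 4a → mismatch.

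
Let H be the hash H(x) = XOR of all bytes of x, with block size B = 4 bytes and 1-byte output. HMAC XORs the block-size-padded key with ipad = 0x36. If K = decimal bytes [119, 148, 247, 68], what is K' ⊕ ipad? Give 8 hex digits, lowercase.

41a2c172

Key decimal bytes [119, 148, 247, 68] = 77 94 f7 44 is exactly B = 4 bytes: K' = 77 94 f7 44.
XOR each byte with 0x36: 77⊕36=41, 94⊕36=a2, f7⊕36=c1, 44⊕36=72.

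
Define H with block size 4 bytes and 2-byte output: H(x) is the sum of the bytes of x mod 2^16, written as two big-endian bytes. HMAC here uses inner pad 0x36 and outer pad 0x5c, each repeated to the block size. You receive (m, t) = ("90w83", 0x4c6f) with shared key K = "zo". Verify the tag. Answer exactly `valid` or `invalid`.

Key "zo" = 7a 6f is 2 bytes ≤ B = 4; zero-pad to 4 bytes: K' = 7a 6f 00 00.
K' ⊕ ipad = 4c 59 36 36; K' ⊕ opad = 26 33 5c 5c.
Inner hash: sum = 76+89+54+54+57+48+119+56+51 = 604 → 02 5c.
Outer hash (recomputed tag): sum = 38+51+92+92+2+92 = 367 → 01 6f.
Recomputed tag = 016f; claimed = 4c6f → mismatch.

invalid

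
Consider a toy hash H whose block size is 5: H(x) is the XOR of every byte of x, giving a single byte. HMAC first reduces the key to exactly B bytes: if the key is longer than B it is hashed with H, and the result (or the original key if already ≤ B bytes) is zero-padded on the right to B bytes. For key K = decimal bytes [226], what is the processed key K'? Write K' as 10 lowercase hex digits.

e200000000

Key decimal bytes [226] = e2 is 1 byte ≤ B = 5; zero-pad to 5 bytes: K' = e2 00 00 00 00.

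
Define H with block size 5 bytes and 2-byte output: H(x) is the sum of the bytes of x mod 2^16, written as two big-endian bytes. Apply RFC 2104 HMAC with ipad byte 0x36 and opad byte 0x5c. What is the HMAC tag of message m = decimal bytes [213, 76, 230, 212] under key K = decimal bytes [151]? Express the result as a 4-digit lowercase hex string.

0293

Key decimal bytes [151] = 97 is 1 byte ≤ B = 5; zero-pad to 5 bytes: K' = 97 00 00 00 00.
K' ⊕ ipad = a1 36 36 36 36.  K' ⊕ opad = cb 5c 5c 5c 5c.
Inner input = (K'⊕ipad) ∥ m = a1 36 36 36 36 ∥ d5 4c e6 d4.
Inner hash: sum = 161+54+54+54+54+213+76+230+212 = 1108 → 04 54.
Outer input = (K'⊕opad) ∥ inner = cb 5c 5c 5c 5c ∥ 04 54.
Outer hash (tag): sum = 203+92+92+92+92+4+84 = 659 → 02 93.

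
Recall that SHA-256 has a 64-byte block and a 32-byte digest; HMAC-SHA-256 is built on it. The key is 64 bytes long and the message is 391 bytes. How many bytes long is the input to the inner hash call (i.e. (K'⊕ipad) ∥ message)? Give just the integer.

455

Key is 64 ≤ 64 bytes, zero-padded: |K'| = 64.
Inner input = (K'⊕ipad) ∥ m → 64 + 391 = 455 bytes.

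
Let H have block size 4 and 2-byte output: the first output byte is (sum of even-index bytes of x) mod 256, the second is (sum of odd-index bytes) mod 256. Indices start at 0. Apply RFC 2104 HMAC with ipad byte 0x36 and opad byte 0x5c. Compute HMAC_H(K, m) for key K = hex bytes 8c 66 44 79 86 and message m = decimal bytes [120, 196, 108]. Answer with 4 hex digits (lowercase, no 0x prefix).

e0c2

Key hex bytes 8c 66 44 79 86 is 5 bytes > B = 4, so hash it first: H(key) = 56 df, then zero-pad to 4 bytes: K' = 56 df 00 00.
K' ⊕ ipad = 60 e9 36 36.  K' ⊕ opad = 0a 83 5c 5c.
Inner input = (K'⊕ipad) ∥ m = 60 e9 36 36 ∥ 78 c4 6c.
Inner hash: even-index sum = 378 mod 256 = 122; odd-index sum = 483 mod 256 = 227 → 7a e3.
Outer input = (K'⊕opad) ∥ inner = 0a 83 5c 5c ∥ 7a e3.
Outer hash (tag): even-index sum = 224 mod 256 = 224; odd-index sum = 450 mod 256 = 194 → e0 c2.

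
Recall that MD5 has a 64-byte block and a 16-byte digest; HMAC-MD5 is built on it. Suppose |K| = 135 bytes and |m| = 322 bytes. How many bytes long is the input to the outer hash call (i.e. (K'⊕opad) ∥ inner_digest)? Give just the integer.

Key is 135 > 64 bytes, so it is hashed to 16 bytes then zero-padded to 64: |K'| = 64.
Outer input = (K'⊕opad) ∥ H(inner) → 64 + 16 = 80 bytes.

80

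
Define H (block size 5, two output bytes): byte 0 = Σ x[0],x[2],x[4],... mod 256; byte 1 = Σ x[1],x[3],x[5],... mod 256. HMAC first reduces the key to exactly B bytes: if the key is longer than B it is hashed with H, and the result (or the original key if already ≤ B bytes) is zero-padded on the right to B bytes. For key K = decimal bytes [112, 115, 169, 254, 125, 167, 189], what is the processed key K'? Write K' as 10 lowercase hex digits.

5318000000

|K| = 7 > B = 5, so first hash the key.
H(K): even-index sum = 595 mod 256 = 83; odd-index sum = 536 mod 256 = 24 → 53 18.
Zero-pad H(K) = 53 18 to 5 bytes: K' = 53 18 00 00 00.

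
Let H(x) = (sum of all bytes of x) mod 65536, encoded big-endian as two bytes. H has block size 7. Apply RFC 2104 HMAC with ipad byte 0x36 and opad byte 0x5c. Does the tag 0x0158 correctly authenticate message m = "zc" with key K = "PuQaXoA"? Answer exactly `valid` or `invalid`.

valid

Key "PuQaXoA" = 50 75 51 61 58 6f 41 is exactly B = 7 bytes: K' = 50 75 51 61 58 6f 41.
K' ⊕ ipad = 66 43 67 57 6e 59 77; K' ⊕ opad = 0c 29 0d 3d 04 33 1d.
Inner hash: sum = 102+67+103+87+110+89+119+122+99 = 898 → 03 82.
Outer hash (recomputed tag): sum = 12+41+13+61+4+51+29+3+130 = 344 → 01 58.
Recomputed tag = 0158; claimed = 0158 → match.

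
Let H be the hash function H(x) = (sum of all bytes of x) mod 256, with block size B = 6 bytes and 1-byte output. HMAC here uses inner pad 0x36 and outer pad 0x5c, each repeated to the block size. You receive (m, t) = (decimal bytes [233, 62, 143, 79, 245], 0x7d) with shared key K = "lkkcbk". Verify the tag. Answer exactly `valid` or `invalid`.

invalid

Key "lkkcbk" = 6c 6b 6b 63 62 6b is exactly B = 6 bytes: K' = 6c 6b 6b 63 62 6b.
K' ⊕ ipad = 5a 5d 5d 55 54 5d; K' ⊕ opad = 30 37 37 3f 3e 37.
Inner hash: sum = 90+93+93+85+84+93+233+62+143+79+245 = 1300; mod 256 = 20 → 14.
Outer hash (recomputed tag): sum = 48+55+55+63+62+55+20 = 358; mod 256 = 102 → 66.
Recomputed tag = 66; claimed = 7d → mismatch.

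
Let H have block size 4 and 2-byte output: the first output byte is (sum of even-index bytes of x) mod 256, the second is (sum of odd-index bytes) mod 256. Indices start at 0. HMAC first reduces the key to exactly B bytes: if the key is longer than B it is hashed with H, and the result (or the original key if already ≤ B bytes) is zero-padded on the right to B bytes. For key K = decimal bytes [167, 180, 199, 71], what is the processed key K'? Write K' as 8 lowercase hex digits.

Key decimal bytes [167, 180, 199, 71] = a7 b4 c7 47 is exactly B = 4 bytes: K' = a7 b4 c7 47.

a7b4c747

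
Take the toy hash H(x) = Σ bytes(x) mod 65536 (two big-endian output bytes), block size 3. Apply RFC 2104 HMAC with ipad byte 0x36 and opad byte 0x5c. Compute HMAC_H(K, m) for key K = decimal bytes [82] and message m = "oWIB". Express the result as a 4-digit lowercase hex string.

00e9

Key decimal bytes [82] = 52 is 1 byte ≤ B = 3; zero-pad to 3 bytes: K' = 52 00 00.
K' ⊕ ipad = 64 36 36.  K' ⊕ opad = 0e 5c 5c.
Inner input = (K'⊕ipad) ∥ m = 64 36 36 ∥ 6f 57 49 42.
Inner hash: sum = 100+54+54+111+87+73+66 = 545 → 02 21.
Outer input = (K'⊕opad) ∥ inner = 0e 5c 5c ∥ 02 21.
Outer hash (tag): sum = 14+92+92+2+33 = 233 → 00 e9.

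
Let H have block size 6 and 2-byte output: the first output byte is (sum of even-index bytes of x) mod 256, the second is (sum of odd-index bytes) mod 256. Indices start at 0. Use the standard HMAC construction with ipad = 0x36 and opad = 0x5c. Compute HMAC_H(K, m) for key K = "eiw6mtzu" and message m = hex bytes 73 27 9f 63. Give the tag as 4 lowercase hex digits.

ca40

Key "eiw6mtzu" = 65 69 77 36 6d 74 7a 75 is 8 bytes > B = 6, so hash it first: H(key) = c3 88, then zero-pad to 6 bytes: K' = c3 88 00 00 00 00.
K' ⊕ ipad = f5 be 36 36 36 36.  K' ⊕ opad = 9f d4 5c 5c 5c 5c.
Inner input = (K'⊕ipad) ∥ m = f5 be 36 36 36 36 ∥ 73 27 9f 63.
Inner hash: even-index sum = 627 mod 256 = 115; odd-index sum = 436 mod 256 = 180 → 73 b4.
Outer input = (K'⊕opad) ∥ inner = 9f d4 5c 5c 5c 5c ∥ 73 b4.
Outer hash (tag): even-index sum = 458 mod 256 = 202; odd-index sum = 576 mod 256 = 64 → ca 40.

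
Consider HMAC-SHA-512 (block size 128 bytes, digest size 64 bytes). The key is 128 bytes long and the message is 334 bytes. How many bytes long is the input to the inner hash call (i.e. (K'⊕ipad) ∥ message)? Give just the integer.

Key is 128 ≤ 128 bytes, zero-padded: |K'| = 128.
Inner input = (K'⊕ipad) ∥ m → 128 + 334 = 462 bytes.

462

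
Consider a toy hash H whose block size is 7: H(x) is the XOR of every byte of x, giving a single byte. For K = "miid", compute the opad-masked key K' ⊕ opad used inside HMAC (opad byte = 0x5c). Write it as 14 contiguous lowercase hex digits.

313535385c5c5c

Key "miid" = 6d 69 69 64 is 4 bytes ≤ B = 7; zero-pad to 7 bytes: K' = 6d 69 69 64 00 00 00.
XOR each byte with 0x5c: 6d⊕5c=31, 69⊕5c=35, 69⊕5c=35, 64⊕5c=38, 00⊕5c=5c, 00⊕5c=5c, 00⊕5c=5c.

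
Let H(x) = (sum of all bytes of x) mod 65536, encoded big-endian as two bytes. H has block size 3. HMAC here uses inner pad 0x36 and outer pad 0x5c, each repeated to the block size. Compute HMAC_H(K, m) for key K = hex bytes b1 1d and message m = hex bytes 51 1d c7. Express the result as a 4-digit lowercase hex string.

01a9

Key hex bytes b1 1d is 2 bytes ≤ B = 3; zero-pad to 3 bytes: K' = b1 1d 00.
K' ⊕ ipad = 87 2b 36.  K' ⊕ opad = ed 41 5c.
Inner input = (K'⊕ipad) ∥ m = 87 2b 36 ∥ 51 1d c7.
Inner hash: sum = 135+43+54+81+29+199 = 541 → 02 1d.
Outer input = (K'⊕opad) ∥ inner = ed 41 5c ∥ 02 1d.
Outer hash (tag): sum = 237+65+92+2+29 = 425 → 01 a9.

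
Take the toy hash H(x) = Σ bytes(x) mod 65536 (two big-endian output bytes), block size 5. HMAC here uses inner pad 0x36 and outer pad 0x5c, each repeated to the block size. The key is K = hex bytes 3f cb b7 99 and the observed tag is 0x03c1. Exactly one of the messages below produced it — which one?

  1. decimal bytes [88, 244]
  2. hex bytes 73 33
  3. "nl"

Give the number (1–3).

1

Key hex bytes 3f cb b7 99 is 4 bytes ≤ B = 5; zero-pad to 5 bytes: K' = 3f cb b7 99 00.
K' ⊕ ipad = 09 fd 81 af 36; K' ⊕ opad = 63 97 eb c5 5c.
m1: inner = H(09 fd 81 af 36 58 f4) = 03 b8; tag = H(63 97 eb c5 5c 03 b8) = 03c1 ← matches
m2: inner = H(09 fd 81 af 36 73 33) = 03 12; tag = H(63 97 eb c5 5c 03 12) = 031b
m3: inner = H(09 fd 81 af 36 6e 6c) = 03 46; tag = H(63 97 eb c5 5c 03 46) = 034f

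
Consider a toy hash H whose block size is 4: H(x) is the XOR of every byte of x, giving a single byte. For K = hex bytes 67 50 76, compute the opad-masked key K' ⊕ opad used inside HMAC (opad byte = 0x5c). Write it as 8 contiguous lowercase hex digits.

3b0c2a5c

Key hex bytes 67 50 76 is 3 bytes ≤ B = 4; zero-pad to 4 bytes: K' = 67 50 76 00.
XOR each byte with 0x5c: 67⊕5c=3b, 50⊕5c=0c, 76⊕5c=2a, 00⊕5c=5c.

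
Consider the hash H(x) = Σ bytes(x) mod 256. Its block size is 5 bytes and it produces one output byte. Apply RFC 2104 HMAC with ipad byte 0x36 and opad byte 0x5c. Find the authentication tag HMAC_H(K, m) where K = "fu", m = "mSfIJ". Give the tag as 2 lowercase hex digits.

65

Key "fu" = 66 75 is 2 bytes ≤ B = 5; zero-pad to 5 bytes: K' = 66 75 00 00 00.
K' ⊕ ipad = 50 43 36 36 36.  K' ⊕ opad = 3a 29 5c 5c 5c.
Inner input = (K'⊕ipad) ∥ m = 50 43 36 36 36 ∥ 6d 53 66 49 4a.
Inner hash: sum = 80+67+54+54+54+109+83+102+73+74 = 750; mod 256 = 238 → ee.
Outer input = (K'⊕opad) ∥ inner = 3a 29 5c 5c 5c ∥ ee.
Outer hash (tag): sum = 58+41+92+92+92+238 = 613; mod 256 = 101 → 65.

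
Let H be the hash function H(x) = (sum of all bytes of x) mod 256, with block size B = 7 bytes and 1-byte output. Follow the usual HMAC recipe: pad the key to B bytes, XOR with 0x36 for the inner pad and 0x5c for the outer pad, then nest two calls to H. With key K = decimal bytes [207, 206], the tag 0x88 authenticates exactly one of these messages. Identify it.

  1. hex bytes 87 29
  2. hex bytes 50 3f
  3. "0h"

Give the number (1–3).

Key decimal bytes [207, 206] = cf ce is 2 bytes ≤ B = 7; zero-pad to 7 bytes: K' = cf ce 00 00 00 00 00.
K' ⊕ ipad = f9 f8 36 36 36 36 36; K' ⊕ opad = 93 92 5c 5c 5c 5c 5c.
m1: inner = H(f9 f8 36 36 36 36 36 87 29) = af; tag = H(93 92 5c 5c 5c 5c 5c af) = a0
m2: inner = H(f9 f8 36 36 36 36 36 50 3f) = 8e; tag = H(93 92 5c 5c 5c 5c 5c 8e) = 7f
m3: inner = H(f9 f8 36 36 36 36 36 30 68) = 97; tag = H(93 92 5c 5c 5c 5c 5c 97) = 88 ← matches

3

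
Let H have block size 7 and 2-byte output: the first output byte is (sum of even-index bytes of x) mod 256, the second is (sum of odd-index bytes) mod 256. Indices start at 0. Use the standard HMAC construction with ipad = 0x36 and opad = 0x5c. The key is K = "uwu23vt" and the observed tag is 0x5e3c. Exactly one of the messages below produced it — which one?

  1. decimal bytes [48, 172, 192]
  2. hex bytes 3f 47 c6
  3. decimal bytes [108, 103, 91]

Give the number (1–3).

1

Key "uwu23vt" = 75 77 75 32 33 76 74 is exactly B = 7 bytes: K' = 75 77 75 32 33 76 74.
K' ⊕ ipad = 43 41 43 04 05 40 42; K' ⊕ opad = 29 2b 29 6e 6f 2a 28.
m1: inner = H(43 41 43 04 05 40 42 30 ac c0) = 79 75; tag = H(29 2b 29 6e 6f 2a 28 79 75) = 5e3c ← matches
m2: inner = H(43 41 43 04 05 40 42 3f 47 c6) = 14 8a; tag = H(29 2b 29 6e 6f 2a 28 14 8a) = 73d7
m3: inner = H(43 41 43 04 05 40 42 6c 67 5b) = 34 4c; tag = H(29 2b 29 6e 6f 2a 28 34 4c) = 35f7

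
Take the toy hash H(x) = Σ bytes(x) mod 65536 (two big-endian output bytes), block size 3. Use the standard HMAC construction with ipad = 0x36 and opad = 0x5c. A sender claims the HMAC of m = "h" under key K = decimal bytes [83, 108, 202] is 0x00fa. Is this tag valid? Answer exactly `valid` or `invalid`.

valid

Key decimal bytes [83, 108, 202] = 53 6c ca is exactly B = 3 bytes: K' = 53 6c ca.
K' ⊕ ipad = 65 5a fc; K' ⊕ opad = 0f 30 96.
Inner hash: sum = 101+90+252+104 = 547 → 02 23.
Outer hash (recomputed tag): sum = 15+48+150+2+35 = 250 → 00 fa.
Recomputed tag = 00fa; claimed = 00fa → match.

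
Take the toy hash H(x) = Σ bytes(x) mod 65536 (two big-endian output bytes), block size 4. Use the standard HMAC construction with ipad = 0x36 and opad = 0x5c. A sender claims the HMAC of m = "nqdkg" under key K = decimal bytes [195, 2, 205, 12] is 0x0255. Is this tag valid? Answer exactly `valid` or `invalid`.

Key decimal bytes [195, 2, 205, 12] = c3 02 cd 0c is exactly B = 4 bytes: K' = c3 02 cd 0c.
K' ⊕ ipad = f5 34 fb 3a; K' ⊕ opad = 9f 5e 91 50.
Inner hash: sum = 245+52+251+58+110+113+100+107+103 = 1139 → 04 73.
Outer hash (recomputed tag): sum = 159+94+145+80+4+115 = 597 → 02 55.
Recomputed tag = 0255; claimed = 0255 → match.

valid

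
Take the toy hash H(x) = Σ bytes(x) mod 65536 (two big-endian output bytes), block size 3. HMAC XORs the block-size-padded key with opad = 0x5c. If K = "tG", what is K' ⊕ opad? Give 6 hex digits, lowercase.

281b5c

Key "tG" = 74 47 is 2 bytes ≤ B = 3; zero-pad to 3 bytes: K' = 74 47 00.
XOR each byte with 0x5c: 74⊕5c=28, 47⊕5c=1b, 00⊕5c=5c.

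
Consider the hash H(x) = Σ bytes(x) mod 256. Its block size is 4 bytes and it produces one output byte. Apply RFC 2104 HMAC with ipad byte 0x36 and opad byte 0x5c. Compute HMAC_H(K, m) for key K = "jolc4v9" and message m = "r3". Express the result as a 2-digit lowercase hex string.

ef

Key "jolc4v9" = 6a 6f 6c 63 34 76 39 is 7 bytes > B = 4, so hash it first: H(key) = 8b, then zero-pad to 4 bytes: K' = 8b 00 00 00.
K' ⊕ ipad = bd 36 36 36.  K' ⊕ opad = d7 5c 5c 5c.
Inner input = (K'⊕ipad) ∥ m = bd 36 36 36 ∥ 72 33.
Inner hash: sum = 189+54+54+54+114+51 = 516; mod 256 = 4 → 04.
Outer input = (K'⊕opad) ∥ inner = d7 5c 5c 5c ∥ 04.
Outer hash (tag): sum = 215+92+92+92+4 = 495; mod 256 = 239 → ef.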